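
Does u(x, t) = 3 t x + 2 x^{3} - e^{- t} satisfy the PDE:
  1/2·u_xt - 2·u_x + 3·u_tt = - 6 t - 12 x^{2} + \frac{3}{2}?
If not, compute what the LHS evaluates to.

Evaluate each term of the left-hand side for u = 3 t x + 2 x^{3} - e^{- t}.
Derivatives:
  u_xt = 3
  u_x = 3 t + 6 x^{2}
  u_tt = - e^{- t}
Terms:
  1/2·u_xt = \frac{3}{2}
  -2·u_x = - 6 t - 12 x^{2}
  3·u_tt = - 3 e^{- t}
Sum: LHS = - 6 t - 12 x^{2} + \frac{3}{2} - 3 e^{- t}
Given right-hand side: - 6 t - 12 x^{2} + \frac{3}{2}. Difference LHS − RHS = - 3 e^{- t} ≠ 0, so u is not a solution.

Answer: No, the LHS evaluates to - 6 t - 12 x^{2} + \frac{3}{2} - 3 e^{- t}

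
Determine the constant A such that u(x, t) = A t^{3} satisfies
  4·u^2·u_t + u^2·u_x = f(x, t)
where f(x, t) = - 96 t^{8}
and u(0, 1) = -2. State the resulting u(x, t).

Substitute the ansatz u = A t^{3} into the left-hand side.
Derivatives of the ansatz:
  u_t = 3 A t^{2}
  u_x = 0
Term by term:
  4·u^2·u_t = 12 A^{3} t^{8}
  u^2·u_x = 0
So the left-hand side equals
  12 A^{3} t^{8}
This must equal f(x, t) = - 96 t^{8} identically.
Matching coefficients of the independent functions:
  [t^{8}]:  12 A^{3} = -96
Solving: A = -2.
Check against the point condition:
  u(0, 1) = -2  ⟹  A = -2  ✓
Hence u(x, t) = - 2 t^{3}.

Answer: u(x, t) = - 2 t^{3}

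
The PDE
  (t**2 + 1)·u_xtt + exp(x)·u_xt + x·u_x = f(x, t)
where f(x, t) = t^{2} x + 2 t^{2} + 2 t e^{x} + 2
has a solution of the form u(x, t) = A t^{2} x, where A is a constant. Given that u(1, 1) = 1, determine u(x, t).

Answer: u(x, t) = t^{2} x

Derivation:
Substitute the ansatz u = A t^{2} x into the left-hand side.
Derivatives of the ansatz:
  u_xtt = 2 A
  u_xt = 2 A t
  u_x = A t^{2}
Term by term:
  (t**2 + 1)·u_xtt = 2 A t^{2} + 2 A
  exp(x)·u_xt = 2 A t e^{x}
  x·u_x = A t^{2} x
So the left-hand side equals
  A t^{2} x + 2 A t^{2} + 2 A t e^{x} + 2 A
This must equal f(x, t) = t^{2} x + 2 t^{2} + 2 t e^{x} + 2 identically.
Matching coefficients of the independent functions:
  [constant term, t^{2}, t e^{x}]:  2 A = 2
  [t^{2} x]:  A = 1
Solving: A = 1.
Check against the point condition:
  u(1, 1) = 1  ⟹  A = 1  ✓
Hence u(x, t) = t^{2} x.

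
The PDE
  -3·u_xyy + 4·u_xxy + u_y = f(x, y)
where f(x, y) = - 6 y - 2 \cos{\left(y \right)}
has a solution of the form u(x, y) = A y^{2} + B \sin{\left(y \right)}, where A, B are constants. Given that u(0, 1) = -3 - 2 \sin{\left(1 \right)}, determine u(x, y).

Answer: u(x, y) = - 3 y^{2} - 2 \sin{\left(y \right)}

Derivation:
Substitute the ansatz u = A y^{2} + B \sin{\left(y \right)} into the left-hand side.
Derivatives of the ansatz:
  u_xyy = 0
  u_xxy = 0
  u_y = 2 A y + B \cos{\left(y \right)}
Term by term:
  -3·u_xyy = 0
  4·u_xxy = 0
  u_y = 2 A y + B \cos{\left(y \right)}
So the left-hand side equals
  2 A y + B \cos{\left(y \right)}
This must equal f(x, y) = - 6 y - 2 \cos{\left(y \right)} identically.
Matching coefficients of the independent functions:
  [y]:  2 A = -6
  [\cos{\left(y \right)}]:  B = -2
Solving: A = -3, B = -2.
Check against the point condition:
  u(0, 1) = -3 - 2 \sin{\left(1 \right)}  ⟹  A + B \sin{\left(1 \right)} = -3 - 2 \sin{\left(1 \right)}  ✓
Hence u(x, y) = - 3 y^{2} - 2 \sin{\left(y \right)}.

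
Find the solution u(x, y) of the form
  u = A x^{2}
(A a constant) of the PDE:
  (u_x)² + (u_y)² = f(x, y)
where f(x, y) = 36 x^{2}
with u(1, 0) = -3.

Substitute the ansatz u = A x^{2} into the left-hand side.
Derivatives of the ansatz:
  u_x = 2 A x
  u_y = 0
Term by term:
  (u_x)² = 4 A^{2} x^{2}
  (u_y)² = 0
So the left-hand side equals
  4 A^{2} x^{2}
This must equal f(x, y) = 36 x^{2} identically.
Matching coefficients of the independent functions:
  [x^{2}]:  4 A^{2} = 36
These equations allow (A) = (-3) or (3).
Impose the point condition(s):
  u(1, 0) = -3  ⟹  A = -3
Only A = -3 satisfies everything.
Hence u(x, y) = - 3 x^{2}.

Answer: u(x, y) = - 3 x^{2}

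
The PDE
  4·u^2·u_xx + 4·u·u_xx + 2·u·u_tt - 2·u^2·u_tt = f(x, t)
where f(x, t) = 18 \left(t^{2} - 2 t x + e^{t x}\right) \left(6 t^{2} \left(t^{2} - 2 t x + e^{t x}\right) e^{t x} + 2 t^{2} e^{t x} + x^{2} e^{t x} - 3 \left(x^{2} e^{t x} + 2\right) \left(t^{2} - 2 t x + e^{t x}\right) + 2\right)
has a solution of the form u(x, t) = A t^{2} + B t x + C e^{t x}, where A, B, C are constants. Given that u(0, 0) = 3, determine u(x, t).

Answer: u(x, t) = 3 t^{2} - 6 t x + 3 e^{t x}

Derivation:
Substitute the ansatz u = A t^{2} + B t x + C e^{t x} into the left-hand side.
Derivatives of the ansatz:
  u_xx = C t^{2} e^{t x}
  u_tt = 2 A + C x^{2} e^{t x}
Term by term:
  4·u^2·u_xx = 4 A^{2} C t^{6} e^{t x} + 8 A B C t^{5} x e^{t x} + 8 A C^{2} t^{4} e^{2 t x} + 4 B^{2} C t^{4} x^{2} e^{t x} + 8 B C^{2} t^{3} x e^{2 t x} + 4 C^{3} t^{2} e^{3 t x}
  4·u·u_xx = 4 A C t^{4} e^{t x} + 4 B C t^{3} x e^{t x} + 4 C^{2} t^{2} e^{2 t x}
  2·u·u_tt = 4 A^{2} t^{2} + 4 A B t x + 2 A C t^{2} x^{2} e^{t x} + 4 A C e^{t x} + 2 B C t x^{3} e^{t x} + 2 C^{2} x^{2} e^{2 t x}
  -2·u^2·u_tt = - 4 A^{3} t^{4} - 8 A^{2} B t^{3} x - 2 A^{2} C t^{4} x^{2} e^{t x} - 8 A^{2} C t^{2} e^{t x} - 4 A B^{2} t^{2} x^{2} - 4 A B C t^{3} x^{3} e^{t x} - 8 A B C t x e^{t x} - 4 A C^{2} t^{2} x^{2} e^{2 t x} - 4 A C^{2} e^{2 t x} - 2 B^{2} C t^{2} x^{4} e^{t x} - 4 B C^{2} t x^{3} e^{2 t x} - 2 C^{3} x^{2} e^{3 t x}
Sum these and collect like terms in the independent variables.
This must equal f(x, t) identically; expanded, f = 108 t^{6} e^{t x} - 432 t^{5} x e^{t x} + 378 t^{4} x^{2} e^{t x} + 216 t^{4} e^{2 t x} + 36 t^{4} e^{t x} - 108 t^{4} + 216 t^{3} x^{3} e^{t x} - 432 t^{3} x e^{2 t x} - 72 t^{3} x e^{t x} + 432 t^{3} x - 216 t^{2} x^{4} e^{t x} - 108 t^{2} x^{2} e^{2 t x} + 18 t^{2} x^{2} e^{t x} - 432 t^{2} x^{2} + 108 t^{2} e^{3 t x} + 36 t^{2} e^{2 t x} - 216 t^{2} e^{t x} + 36 t^{2} + 216 t x^{3} e^{2 t x} - 36 t x^{3} e^{t x} + 432 t x e^{t x} - 72 t x - 54 x^{2} e^{3 t x} + 18 x^{2} e^{2 t x} - 108 e^{2 t x} + 36 e^{t x}.
Matching coefficients of the independent functions:
(each divided by its leading coefficient; functions giving the same equation are listed together)
  [t^{2}]:  A^{2} - 9 = 0
  [t^{4}]:  A^{3} - 27 = 0
  [t x]:  A B + 18 = 0
  [t^{2} x^{2}]:  A B^{2} - 108 = 0
  [t^{2} e^{t x}, t^{6} e^{t x}]:  A^{2} C - 27 = 0
  [t^{2} e^{2 t x}, x^{2} e^{2 t x}]:  C^{2} - 9 = 0
  [t^{2} e^{3 t x}, x^{2} e^{3 t x}]:  C^{3} - 27 = 0
  [t^{3} x]:  A^{2} B + 54 = 0
  [t^{4} e^{t x}, t^{2} x^{2} e^{t x}, e^{t x}]:  A C - 9 = 0
  [t^{4} e^{2 t x}, t^{2} x^{2} e^{2 t x}, e^{2 t x}]:  A C^{2} - 27 = 0
  [t x e^{t x}, t^{3} x^{3} e^{t x}, t^{5} x e^{t x}]:  A B C + 54 = 0
  [t x^{3} e^{t x}, t^{3} x e^{t x}]:  B C + 18 = 0
  [t x^{3} e^{2 t x}, t^{3} x e^{2 t x}]:  B C^{2} + 54 = 0
  [t^{2} x^{4} e^{t x}]:  B^{2} C - 108 = 0
  [t^{4} x^{2} e^{t x}]:  A^{2} C - 2 B^{2} C + 189 = 0
Solving: A = 3, B = -6, C = 3.
Check against the point condition:
  u(0, 0) = 3  ⟹  C = 3  ✓
Hence u(x, t) = 3 t^{2} - 6 t x + 3 e^{t x}.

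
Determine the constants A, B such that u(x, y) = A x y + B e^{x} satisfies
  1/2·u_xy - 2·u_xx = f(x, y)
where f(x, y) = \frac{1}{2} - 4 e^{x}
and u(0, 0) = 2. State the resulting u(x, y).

Substitute the ansatz u = A x y + B e^{x} into the left-hand side.
Derivatives of the ansatz:
  u_xy = A
  u_xx = B e^{x}
Term by term:
  1/2·u_xy = \frac{A}{2}
  -2·u_xx = - 2 B e^{x}
So the left-hand side equals
  \frac{A}{2} - 2 B e^{x}
This must equal f(x, y) = \frac{1}{2} - 4 e^{x} identically.
Matching coefficients of the independent functions:
  [constant term]:  \frac{A}{2} = \frac{1}{2}
  [e^{x}]:  - 2 B = -4
Solving: A = 1, B = 2.
Check against the point condition:
  u(0, 0) = 2  ⟹  B = 2  ✓
Hence u(x, y) = x y + 2 e^{x}.

Answer: u(x, y) = x y + 2 e^{x}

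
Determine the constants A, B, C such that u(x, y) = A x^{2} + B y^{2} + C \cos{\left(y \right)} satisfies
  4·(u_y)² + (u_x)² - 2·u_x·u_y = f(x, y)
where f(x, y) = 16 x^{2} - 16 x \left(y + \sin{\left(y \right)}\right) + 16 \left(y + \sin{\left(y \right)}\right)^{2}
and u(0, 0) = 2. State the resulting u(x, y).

Answer: u(x, y) = - 2 x^{2} - y^{2} + 2 \cos{\left(y \right)}

Derivation:
Substitute the ansatz u = A x^{2} + B y^{2} + C \cos{\left(y \right)} into the left-hand side.
Derivatives of the ansatz:
  u_y = 2 B y - C \sin{\left(y \right)}
  u_x = 2 A x
Term by term:
  4·(u_y)² = 16 B^{2} y^{2} - 16 B C y \sin{\left(y \right)} + 4 C^{2} \sin^{2}{\left(y \right)}
  (u_x)² = 4 A^{2} x^{2}
  -2·u_x·u_y = - 8 A B x y + 4 A C x \sin{\left(y \right)}
So the left-hand side equals
  4 A^{2} x^{2} - 8 A B x y + 4 A C x \sin{\left(y \right)} + 16 B^{2} y^{2} - 16 B C y \sin{\left(y \right)} + 4 C^{2} \sin^{2}{\left(y \right)}
This must equal f(x, y) identically; expanded, f = 16 x^{2} - 16 x y - 16 x \sin{\left(y \right)} + 16 y^{2} + 32 y \sin{\left(y \right)} + 16 \sin^{2}{\left(y \right)}.
Matching coefficients of the independent functions:
  [x^{2}]:  4 A^{2} = 16
  [y^{2}]:  16 B^{2} = 16
  [x y]:  - 8 A B = -16
  [x \sin{\left(y \right)}]:  4 A C = -16
  [y \sin{\left(y \right)}]:  - 16 B C = 32
  [\sin^{2}{\left(y \right)}]:  4 C^{2} = 16
These equations allow (A, B, C) = (-2, -1, 2) or (2, 1, -2).
Impose the point condition(s):
  u(0, 0) = 2  ⟹  C = 2
Only A = -2, B = -1, C = 2 satisfies everything.
Hence u(x, y) = - 2 x^{2} - y^{2} + 2 \cos{\left(y \right)}.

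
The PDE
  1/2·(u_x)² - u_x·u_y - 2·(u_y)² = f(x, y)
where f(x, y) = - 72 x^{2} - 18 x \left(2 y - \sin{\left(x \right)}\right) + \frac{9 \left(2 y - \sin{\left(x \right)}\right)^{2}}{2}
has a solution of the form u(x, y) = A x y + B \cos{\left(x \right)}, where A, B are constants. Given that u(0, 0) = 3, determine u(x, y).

Substitute the ansatz u = A x y + B \cos{\left(x \right)} into the left-hand side.
Derivatives of the ansatz:
  u_x = A y - B \sin{\left(x \right)}
  u_y = A x
Term by term:
  1/2·(u_x)² = \frac{A^{2} y^{2}}{2} - A B y \sin{\left(x \right)} + \frac{B^{2} \sin^{2}{\left(x \right)}}{2}
  -u_x·u_y = - A^{2} x y + A B x \sin{\left(x \right)}
  -2·(u_y)² = - 2 A^{2} x^{2}
So the left-hand side equals
  - 2 A^{2} x^{2} - A^{2} x y + \frac{A^{2} y^{2}}{2} + A B x \sin{\left(x \right)} - A B y \sin{\left(x \right)} + \frac{B^{2} \sin^{2}{\left(x \right)}}{2}
This must equal f(x, y) identically; expanded, f = - 72 x^{2} - 36 x y + 18 x \sin{\left(x \right)} + 18 y^{2} - 18 y \sin{\left(x \right)} + \frac{9 \sin^{2}{\left(x \right)}}{2}.
Matching coefficients of the independent functions:
  [x^{2}]:  - 2 A^{2} = -72
  [y^{2}]:  \frac{A^{2}}{2} = 18
  [x y]:  - A^{2} = -36
  [x \sin{\left(x \right)}]:  A B = 18
  [y \sin{\left(x \right)}]:  - A B = -18
  [\sin^{2}{\left(x \right)}]:  \frac{B^{2}}{2} = \frac{9}{2}
These equations allow (A, B) = (-6, -3) or (6, 3).
Impose the point condition(s):
  u(0, 0) = 3  ⟹  B = 3
Only A = 6, B = 3 satisfies everything.
Hence u(x, y) = 6 x y + 3 \cos{\left(x \right)}.

Answer: u(x, y) = 6 x y + 3 \cos{\left(x \right)}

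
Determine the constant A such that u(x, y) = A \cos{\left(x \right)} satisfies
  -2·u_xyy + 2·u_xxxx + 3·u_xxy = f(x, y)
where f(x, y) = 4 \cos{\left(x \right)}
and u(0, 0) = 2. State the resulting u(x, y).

Answer: u(x, y) = 2 \cos{\left(x \right)}

Derivation:
Substitute the ansatz u = A \cos{\left(x \right)} into the left-hand side.
Derivatives of the ansatz:
  u_xyy = 0
  u_xxxx = A \cos{\left(x \right)}
  u_xxy = 0
Term by term:
  -2·u_xyy = 0
  2·u_xxxx = 2 A \cos{\left(x \right)}
  3·u_xxy = 0
So the left-hand side equals
  2 A \cos{\left(x \right)}
This must equal f(x, y) = 4 \cos{\left(x \right)} identically.
Matching coefficients of the independent functions:
  [\cos{\left(x \right)}]:  2 A = 4
Solving: A = 2.
Check against the point condition:
  u(0, 0) = 2  ⟹  A = 2  ✓
Hence u(x, y) = 2 \cos{\left(x \right)}.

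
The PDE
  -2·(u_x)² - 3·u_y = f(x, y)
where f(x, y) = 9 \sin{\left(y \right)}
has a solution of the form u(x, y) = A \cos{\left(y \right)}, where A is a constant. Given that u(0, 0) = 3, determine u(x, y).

Substitute the ansatz u = A \cos{\left(y \right)} into the left-hand side.
Derivatives of the ansatz:
  u_x = 0
  u_y = - A \sin{\left(y \right)}
Term by term:
  -2·(u_x)² = 0
  -3·u_y = 3 A \sin{\left(y \right)}
So the left-hand side equals
  3 A \sin{\left(y \right)}
This must equal f(x, y) = 9 \sin{\left(y \right)} identically.
Matching coefficients of the independent functions:
  [\sin{\left(y \right)}]:  3 A = 9
Solving: A = 3.
Check against the point condition:
  u(0, 0) = 3  ⟹  A = 3  ✓
Hence u(x, y) = 3 \cos{\left(y \right)}.

Answer: u(x, y) = 3 \cos{\left(y \right)}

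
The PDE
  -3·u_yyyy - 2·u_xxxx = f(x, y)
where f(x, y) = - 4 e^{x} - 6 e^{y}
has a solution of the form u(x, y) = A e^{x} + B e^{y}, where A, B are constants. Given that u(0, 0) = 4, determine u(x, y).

Substitute the ansatz u = A e^{x} + B e^{y} into the left-hand side.
Derivatives of the ansatz:
  u_yyyy = B e^{y}
  u_xxxx = A e^{x}
Term by term:
  -3·u_yyyy = - 3 B e^{y}
  -2·u_xxxx = - 2 A e^{x}
So the left-hand side equals
  - 2 A e^{x} - 3 B e^{y}
This must equal f(x, y) = - 4 e^{x} - 6 e^{y} identically.
Matching coefficients of the independent functions:
  [e^{x}]:  - 2 A = -4
  [e^{y}]:  - 3 B = -6
Solving: A = 2, B = 2.
Check against the point condition:
  u(0, 0) = 4  ⟹  A + B = 4  ✓
Hence u(x, y) = 2 e^{x} + 2 e^{y}.

Answer: u(x, y) = 2 e^{x} + 2 e^{y}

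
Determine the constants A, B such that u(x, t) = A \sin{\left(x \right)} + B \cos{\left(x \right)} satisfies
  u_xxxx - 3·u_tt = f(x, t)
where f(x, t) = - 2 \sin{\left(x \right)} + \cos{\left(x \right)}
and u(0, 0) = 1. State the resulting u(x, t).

Answer: u(x, t) = - 2 \sin{\left(x \right)} + \cos{\left(x \right)}

Derivation:
Substitute the ansatz u = A \sin{\left(x \right)} + B \cos{\left(x \right)} into the left-hand side.
Derivatives of the ansatz:
  u_xxxx = A \sin{\left(x \right)} + B \cos{\left(x \right)}
  u_tt = 0
Term by term:
  u_xxxx = A \sin{\left(x \right)} + B \cos{\left(x \right)}
  -3·u_tt = 0
So the left-hand side equals
  A \sin{\left(x \right)} + B \cos{\left(x \right)}
This must equal f(x, t) = - 2 \sin{\left(x \right)} + \cos{\left(x \right)} identically.
Matching coefficients of the independent functions:
  [\sin{\left(x \right)}]:  A = -2
  [\cos{\left(x \right)}]:  B = 1
Solving: A = -2, B = 1.
Check against the point condition:
  u(0, 0) = 1  ⟹  B = 1  ✓
Hence u(x, t) = - 2 \sin{\left(x \right)} + \cos{\left(x \right)}.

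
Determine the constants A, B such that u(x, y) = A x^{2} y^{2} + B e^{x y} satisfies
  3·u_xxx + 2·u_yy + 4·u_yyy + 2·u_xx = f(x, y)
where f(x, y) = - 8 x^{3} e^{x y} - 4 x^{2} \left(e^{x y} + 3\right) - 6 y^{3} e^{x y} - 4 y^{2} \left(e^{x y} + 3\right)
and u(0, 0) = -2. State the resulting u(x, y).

Substitute the ansatz u = A x^{2} y^{2} + B e^{x y} into the left-hand side.
Derivatives of the ansatz:
  u_xxx = B y^{3} e^{x y}
  u_yy = 2 A x^{2} + B x^{2} e^{x y}
  u_yyy = B x^{3} e^{x y}
  u_xx = 2 A y^{2} + B y^{2} e^{x y}
Term by term:
  3·u_xxx = 3 B y^{3} e^{x y}
  2·u_yy = 4 A x^{2} + 2 B x^{2} e^{x y}
  4·u_yyy = 4 B x^{3} e^{x y}
  2·u_xx = 4 A y^{2} + 2 B y^{2} e^{x y}
So the left-hand side equals
  4 A x^{2} + 4 A y^{2} + 4 B x^{3} e^{x y} + 2 B x^{2} e^{x y} + 3 B y^{3} e^{x y} + 2 B y^{2} e^{x y}
This must equal f(x, y) identically; expanded, f = - 8 x^{3} e^{x y} - 4 x^{2} e^{x y} - 12 x^{2} - 6 y^{3} e^{x y} - 4 y^{2} e^{x y} - 12 y^{2}.
Matching coefficients of the independent functions:
  [x^{2}, y^{2}]:  4 A = -12
  [x^{2} e^{x y}, y^{2} e^{x y}]:  2 B = -4
  [x^{3} e^{x y}]:  4 B = -8
  [y^{3} e^{x y}]:  3 B = -6
Solving: A = -3, B = -2.
Check against the point condition:
  u(0, 0) = -2  ⟹  B = -2  ✓
Hence u(x, y) = - 3 x^{2} y^{2} - 2 e^{x y}.

Answer: u(x, y) = - 3 x^{2} y^{2} - 2 e^{x y}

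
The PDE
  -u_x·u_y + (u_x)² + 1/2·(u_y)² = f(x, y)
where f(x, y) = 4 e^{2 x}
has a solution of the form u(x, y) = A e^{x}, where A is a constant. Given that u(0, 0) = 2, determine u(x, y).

Substitute the ansatz u = A e^{x} into the left-hand side.
Derivatives of the ansatz:
  u_x = A e^{x}
  u_y = 0
Term by term:
  -u_x·u_y = 0
  (u_x)² = A^{2} e^{2 x}
  1/2·(u_y)² = 0
So the left-hand side equals
  A^{2} e^{2 x}
This must equal f(x, y) = 4 e^{2 x} identically.
Matching coefficients of the independent functions:
  [e^{2 x}]:  A^{2} = 4
These equations allow (A) = (-2) or (2).
Impose the point condition(s):
  u(0, 0) = 2  ⟹  A = 2
Only A = 2 satisfies everything.
Hence u(x, y) = 2 e^{x}.

Answer: u(x, y) = 2 e^{x}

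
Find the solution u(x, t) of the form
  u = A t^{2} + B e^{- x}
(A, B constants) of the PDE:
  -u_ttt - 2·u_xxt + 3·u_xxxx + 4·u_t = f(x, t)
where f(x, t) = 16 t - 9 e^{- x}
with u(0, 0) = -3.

Substitute the ansatz u = A t^{2} + B e^{- x} into the left-hand side.
Derivatives of the ansatz:
  u_ttt = 0
  u_xxt = 0
  u_xxxx = B e^{- x}
  u_t = 2 A t
Term by term:
  -u_ttt = 0
  -2·u_xxt = 0
  3·u_xxxx = 3 B e^{- x}
  4·u_t = 8 A t
So the left-hand side equals
  8 A t + 3 B e^{- x}
This must equal f(x, t) = 16 t - 9 e^{- x} identically.
Matching coefficients of the independent functions:
  [t]:  8 A = 16
  [e^{- x}]:  3 B = -9
Solving: A = 2, B = -3.
Check against the point condition:
  u(0, 0) = -3  ⟹  B = -3  ✓
Hence u(x, t) = 2 t^{2} - 3 e^{- x}.

Answer: u(x, t) = 2 t^{2} - 3 e^{- x}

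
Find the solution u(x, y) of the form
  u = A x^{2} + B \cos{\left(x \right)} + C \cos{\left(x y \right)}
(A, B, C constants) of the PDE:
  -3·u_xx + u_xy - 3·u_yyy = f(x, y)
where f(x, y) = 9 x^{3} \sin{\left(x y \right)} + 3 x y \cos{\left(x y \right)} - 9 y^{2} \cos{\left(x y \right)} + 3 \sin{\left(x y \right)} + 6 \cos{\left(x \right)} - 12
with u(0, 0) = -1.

Answer: u(x, y) = 2 x^{2} + 2 \cos{\left(x \right)} - 3 \cos{\left(x y \right)}

Derivation:
Substitute the ansatz u = A x^{2} + B \cos{\left(x \right)} + C \cos{\left(x y \right)} into the left-hand side.
Derivatives of the ansatz:
  u_xx = 2 A - B \cos{\left(x \right)} - C y^{2} \cos{\left(x y \right)}
  u_xy = - C x y \cos{\left(x y \right)} - C \sin{\left(x y \right)}
  u_yyy = C x^{3} \sin{\left(x y \right)}
Term by term:
  -3·u_xx = - 6 A + 3 B \cos{\left(x \right)} + 3 C y^{2} \cos{\left(x y \right)}
  u_xy = - C x y \cos{\left(x y \right)} - C \sin{\left(x y \right)}
  -3·u_yyy = - 3 C x^{3} \sin{\left(x y \right)}
So the left-hand side equals
  - 6 A + 3 B \cos{\left(x \right)} - 3 C x^{3} \sin{\left(x y \right)} - C x y \cos{\left(x y \right)} + 3 C y^{2} \cos{\left(x y \right)} - C \sin{\left(x y \right)}
This must equal f(x, y) = 9 x^{3} \sin{\left(x y \right)} + 3 x y \cos{\left(x y \right)} - 9 y^{2} \cos{\left(x y \right)} + 3 \sin{\left(x y \right)} + 6 \cos{\left(x \right)} - 12 identically.
Matching coefficients of the independent functions:
  [constant term]:  - 6 A = -12
  [x^{3} \sin{\left(x y \right)}]:  - 3 C = 9
  [y^{2} \cos{\left(x y \right)}]:  3 C = -9
  [x y \cos{\left(x y \right)}, \sin{\left(x y \right)}]:  - C = 3
  [\cos{\left(x \right)}]:  3 B = 6
Solving: A = 2, B = 2, C = -3.
Check against the point condition:
  u(0, 0) = -1  ⟹  B + C = -1  ✓
Hence u(x, y) = 2 x^{2} + 2 \cos{\left(x \right)} - 3 \cos{\left(x y \right)}.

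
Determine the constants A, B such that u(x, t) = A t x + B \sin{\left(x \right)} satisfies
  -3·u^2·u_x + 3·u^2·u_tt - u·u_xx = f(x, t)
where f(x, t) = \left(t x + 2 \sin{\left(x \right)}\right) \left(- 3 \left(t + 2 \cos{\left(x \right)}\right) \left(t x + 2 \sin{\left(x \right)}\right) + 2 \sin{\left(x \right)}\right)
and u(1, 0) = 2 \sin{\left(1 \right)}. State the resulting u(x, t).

Substitute the ansatz u = A t x + B \sin{\left(x \right)} into the left-hand side.
Derivatives of the ansatz:
  u_x = A t + B \cos{\left(x \right)}
  u_tt = 0
  u_xx = - B \sin{\left(x \right)}
Term by term:
  -3·u^2·u_x = - 3 A^{3} t^{3} x^{2} - 3 A^{2} B t^{2} x^{2} \cos{\left(x \right)} - 6 A^{2} B t^{2} x \sin{\left(x \right)} - 6 A B^{2} t x \sin{\left(x \right)} \cos{\left(x \right)} - 3 A B^{2} t \sin^{2}{\left(x \right)} - 3 B^{3} \sin^{2}{\left(x \right)} \cos{\left(x \right)}
  3·u^2·u_tt = 0
  -u·u_xx = A B t x \sin{\left(x \right)} + B^{2} \sin^{2}{\left(x \right)}
So the left-hand side equals
  - 3 A^{3} t^{3} x^{2} - 3 A^{2} B t^{2} x^{2} \cos{\left(x \right)} - 6 A^{2} B t^{2} x \sin{\left(x \right)} - 6 A B^{2} t x \sin{\left(x \right)} \cos{\left(x \right)} - 3 A B^{2} t \sin^{2}{\left(x \right)} + A B t x \sin{\left(x \right)} - 3 B^{3} \sin^{2}{\left(x \right)} \cos{\left(x \right)} + B^{2} \sin^{2}{\left(x \right)}
This must equal f(x, t) identically; expanded, f = - 3 t^{3} x^{2} - 6 t^{2} x^{2} \cos{\left(x \right)} - 12 t^{2} x \sin{\left(x \right)} - 24 t x \sin{\left(x \right)} \cos{\left(x \right)} + 2 t x \sin{\left(x \right)} - 12 t \sin^{2}{\left(x \right)} - 24 \sin^{2}{\left(x \right)} \cos{\left(x \right)} + 4 \sin^{2}{\left(x \right)}.
Matching coefficients of the independent functions:
  [t \sin^{2}{\left(x \right)}]:  - 3 A B^{2} = -12
  [t^{3} x^{2}]:  - 3 A^{3} = -3
  [\sin^{2}{\left(x \right)} \cos{\left(x \right)}]:  - 3 B^{3} = -24
  [t x \sin{\left(x \right)}]:  A B = 2
  [t^{2} x \sin{\left(x \right)}]:  - 6 A^{2} B = -12
  [t^{2} x^{2} \cos{\left(x \right)}]:  - 3 A^{2} B = -6
  [t x \sin{\left(x \right)} \cos{\left(x \right)}]:  - 6 A B^{2} = -24
  [\sin^{2}{\left(x \right)}]:  B^{2} = 4
Solving: A = 1, B = 2.
Check against the point condition:
  u(1, 0) = 2 \sin{\left(1 \right)}  ⟹  B \sin{\left(1 \right)} = 2 \sin{\left(1 \right)}  ✓
Hence u(x, t) = t x + 2 \sin{\left(x \right)}.

Answer: u(x, t) = t x + 2 \sin{\left(x \right)}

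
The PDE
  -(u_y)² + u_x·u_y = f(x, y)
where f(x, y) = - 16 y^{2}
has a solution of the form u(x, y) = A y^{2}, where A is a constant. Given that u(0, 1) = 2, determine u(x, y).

Substitute the ansatz u = A y^{2} into the left-hand side.
Derivatives of the ansatz:
  u_y = 2 A y
  u_x = 0
Term by term:
  -(u_y)² = - 4 A^{2} y^{2}
  u_x·u_y = 0
So the left-hand side equals
  - 4 A^{2} y^{2}
This must equal f(x, y) = - 16 y^{2} identically.
Matching coefficients of the independent functions:
  [y^{2}]:  - 4 A^{2} = -16
These equations allow (A) = (-2) or (2).
Impose the point condition(s):
  u(0, 1) = 2  ⟹  A = 2
Only A = 2 satisfies everything.
Hence u(x, y) = 2 y^{2}.

Answer: u(x, y) = 2 y^{2}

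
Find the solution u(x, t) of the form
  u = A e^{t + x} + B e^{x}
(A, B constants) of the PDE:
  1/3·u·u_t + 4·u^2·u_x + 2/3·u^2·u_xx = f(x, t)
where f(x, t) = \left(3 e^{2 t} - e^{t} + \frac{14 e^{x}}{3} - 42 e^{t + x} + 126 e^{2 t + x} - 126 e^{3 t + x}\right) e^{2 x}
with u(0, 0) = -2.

Answer: u(x, t) = e^{x} - 3 e^{t + x}

Derivation:
Substitute the ansatz u = A e^{t + x} + B e^{x} into the left-hand side.
Derivatives of the ansatz:
  u_t = A e^{t} e^{x}
  u_x = A e^{t} e^{x} + B e^{x}
  u_xx = A e^{t} e^{x} + B e^{x}
Term by term:
  1/3·u·u_t = \frac{A^{2} e^{2 t} e^{2 x}}{3} + \frac{A B e^{t} e^{2 x}}{3}
  4·u^2·u_x = 4 A^{3} e^{3 t} e^{3 x} + 12 A^{2} B e^{2 t} e^{3 x} + 12 A B^{2} e^{t} e^{3 x} + 4 B^{3} e^{3 x}
  2/3·u^2·u_xx = \frac{2 A^{3} e^{3 t} e^{3 x}}{3} + 2 A^{2} B e^{2 t} e^{3 x} + 2 A B^{2} e^{t} e^{3 x} + \frac{2 B^{3} e^{3 x}}{3}
So the left-hand side equals
  \frac{14 A^{3} e^{3 t} e^{3 x}}{3} + 14 A^{2} B e^{2 t} e^{3 x} + \frac{A^{2} e^{2 t} e^{2 x}}{3} + 14 A B^{2} e^{t} e^{3 x} + \frac{A B e^{t} e^{2 x}}{3} + \frac{14 B^{3} e^{3 x}}{3}
This must equal f(x, t) identically; expanded, f = - 126 e^{3 t} e^{3 x} + 126 e^{2 t} e^{3 x} + 3 e^{2 t} e^{2 x} - 42 e^{t} e^{3 x} - e^{t} e^{2 x} + \frac{14 e^{3 x}}{3}.
Matching coefficients of the independent functions:
  [e^{t} e^{2 x}]:  \frac{A B}{3} = -1
  [e^{t} e^{3 x}]:  14 A B^{2} = -42
  [e^{2 t} e^{2 x}]:  \frac{A^{2}}{3} = 3
  [e^{2 t} e^{3 x}]:  14 A^{2} B = 126
  [e^{3 t} e^{3 x}]:  \frac{14 A^{3}}{3} = -126
  [e^{3 x}]:  \frac{14 B^{3}}{3} = \frac{14}{3}
Solving: A = -3, B = 1.
Check against the point condition:
  u(0, 0) = -2  ⟹  A + B = -2  ✓
Hence u(x, t) = e^{x} - 3 e^{t + x}.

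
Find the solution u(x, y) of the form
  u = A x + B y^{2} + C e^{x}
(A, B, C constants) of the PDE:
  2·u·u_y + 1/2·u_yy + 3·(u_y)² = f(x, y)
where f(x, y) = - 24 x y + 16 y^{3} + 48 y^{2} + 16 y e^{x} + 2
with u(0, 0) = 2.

Substitute the ansatz u = A x + B y^{2} + C e^{x} into the left-hand side.
Derivatives of the ansatz:
  u_y = 2 B y
  u_yy = 2 B
Term by term:
  2·u·u_y = 4 A B x y + 4 B^{2} y^{3} + 4 B C y e^{x}
  1/2·u_yy = B
  3·(u_y)² = 12 B^{2} y^{2}
So the left-hand side equals
  4 A B x y + 4 B^{2} y^{3} + 12 B^{2} y^{2} + 4 B C y e^{x} + B
This must equal f(x, y) = - 24 x y + 16 y^{3} + 48 y^{2} + 16 y e^{x} + 2 identically.
Matching coefficients of the independent functions:
  [constant term]:  B = 2
  [y^{2}]:  12 B^{2} = 48
  [y^{3}]:  4 B^{2} = 16
  [x y]:  4 A B = -24
  [y e^{x}]:  4 B C = 16
Solving: A = -3, B = 2, C = 2.
Check against the point condition:
  u(0, 0) = 2  ⟹  C = 2  ✓
Hence u(x, y) = - 3 x + 2 y^{2} + 2 e^{x}.

Answer: u(x, y) = - 3 x + 2 y^{2} + 2 e^{x}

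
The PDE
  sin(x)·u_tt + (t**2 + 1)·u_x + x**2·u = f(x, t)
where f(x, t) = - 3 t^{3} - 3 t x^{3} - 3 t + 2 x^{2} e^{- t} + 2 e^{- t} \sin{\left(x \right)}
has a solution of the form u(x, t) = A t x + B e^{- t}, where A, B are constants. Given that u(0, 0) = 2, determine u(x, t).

Substitute the ansatz u = A t x + B e^{- t} into the left-hand side.
Derivatives of the ansatz:
  u_tt = B e^{- t}
  u_x = A t
Term by term:
  sin(x)·u_tt = B e^{- t} \sin{\left(x \right)}
  (t**2 + 1)·u_x = A t^{3} + A t
  x**2·u = A t x^{3} + B x^{2} e^{- t}
So the left-hand side equals
  A t^{3} + A t x^{3} + A t + B x^{2} e^{- t} + B e^{- t} \sin{\left(x \right)}
This must equal f(x, t) = - 3 t^{3} - 3 t x^{3} - 3 t + 2 x^{2} e^{- t} + 2 e^{- t} \sin{\left(x \right)} identically.
Matching coefficients of the independent functions:
  [t, t^{3}, t x^{3}]:  A = -3
  [x^{2} e^{- t}, e^{- t} \sin{\left(x \right)}]:  B = 2
Solving: A = -3, B = 2.
Check against the point condition:
  u(0, 0) = 2  ⟹  B = 2  ✓
Hence u(x, t) = - 3 t x + 2 e^{- t}.

Answer: u(x, t) = - 3 t x + 2 e^{- t}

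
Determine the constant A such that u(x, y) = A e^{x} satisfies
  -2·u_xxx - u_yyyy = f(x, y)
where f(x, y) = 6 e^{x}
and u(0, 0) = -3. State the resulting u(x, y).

Substitute the ansatz u = A e^{x} into the left-hand side.
Derivatives of the ansatz:
  u_xxx = A e^{x}
  u_yyyy = 0
Term by term:
  -2·u_xxx = - 2 A e^{x}
  -u_yyyy = 0
So the left-hand side equals
  - 2 A e^{x}
This must equal f(x, y) = 6 e^{x} identically.
Matching coefficients of the independent functions:
  [e^{x}]:  - 2 A = 6
Solving: A = -3.
Check against the point condition:
  u(0, 0) = -3  ⟹  A = -3  ✓
Hence u(x, y) = - 3 e^{x}.

Answer: u(x, y) = - 3 e^{x}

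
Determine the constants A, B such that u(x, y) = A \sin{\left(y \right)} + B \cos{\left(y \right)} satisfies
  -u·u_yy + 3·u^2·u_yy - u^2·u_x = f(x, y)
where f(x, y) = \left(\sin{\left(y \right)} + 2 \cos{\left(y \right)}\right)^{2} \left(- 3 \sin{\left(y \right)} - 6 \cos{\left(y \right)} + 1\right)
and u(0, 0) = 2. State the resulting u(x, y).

Substitute the ansatz u = A \sin{\left(y \right)} + B \cos{\left(y \right)} into the left-hand side.
Derivatives of the ansatz:
  u_yy = - A \sin{\left(y \right)} - B \cos{\left(y \right)}
  u_x = 0
Term by term:
  -u·u_yy = A^{2} \sin^{2}{\left(y \right)} + 2 A B \sin{\left(y \right)} \cos{\left(y \right)} + B^{2} \cos^{2}{\left(y \right)}
  3·u^2·u_yy = - 3 A^{3} \sin^{3}{\left(y \right)} - 9 A^{2} B \sin^{2}{\left(y \right)} \cos{\left(y \right)} - 9 A B^{2} \sin{\left(y \right)} \cos^{2}{\left(y \right)} - 3 B^{3} \cos^{3}{\left(y \right)}
  -u^2·u_x = 0
So the left-hand side equals
  - 3 A^{3} \sin^{3}{\left(y \right)} - 9 A^{2} B \sin^{2}{\left(y \right)} \cos{\left(y \right)} + A^{2} \sin^{2}{\left(y \right)} - 9 A B^{2} \sin{\left(y \right)} \cos^{2}{\left(y \right)} + 2 A B \sin{\left(y \right)} \cos{\left(y \right)} - 3 B^{3} \cos^{3}{\left(y \right)} + B^{2} \cos^{2}{\left(y \right)}
This must equal f(x, y) identically; expanded, f = - 3 \sin^{3}{\left(y \right)} - 18 \sin^{2}{\left(y \right)} \cos{\left(y \right)} + \sin^{2}{\left(y \right)} - 36 \sin{\left(y \right)} \cos^{2}{\left(y \right)} + 4 \sin{\left(y \right)} \cos{\left(y \right)} - 24 \cos^{3}{\left(y \right)} + 4 \cos^{2}{\left(y \right)}.
Matching coefficients of the independent functions:
  [\sin{\left(y \right)} \cos{\left(y \right)}]:  2 A B = 4
  [\sin{\left(y \right)} \cos^{2}{\left(y \right)}]:  - 9 A B^{2} = -36
  [\sin^{2}{\left(y \right)} \cos{\left(y \right)}]:  - 9 A^{2} B = -18
  [\sin^{2}{\left(y \right)}]:  A^{2} = 1
  [\sin^{3}{\left(y \right)}]:  - 3 A^{3} = -3
  [\cos^{2}{\left(y \right)}]:  B^{2} = 4
  [\cos^{3}{\left(y \right)}]:  - 3 B^{3} = -24
Solving: A = 1, B = 2.
Check against the point condition:
  u(0, 0) = 2  ⟹  B = 2  ✓
Hence u(x, y) = \sin{\left(y \right)} + 2 \cos{\left(y \right)}.

Answer: u(x, y) = \sin{\left(y \right)} + 2 \cos{\left(y \right)}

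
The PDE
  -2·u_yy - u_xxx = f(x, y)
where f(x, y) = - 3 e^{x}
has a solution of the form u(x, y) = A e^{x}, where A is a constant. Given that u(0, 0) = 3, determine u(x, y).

Substitute the ansatz u = A e^{x} into the left-hand side.
Derivatives of the ansatz:
  u_yy = 0
  u_xxx = A e^{x}
Term by term:
  -2·u_yy = 0
  -u_xxx = - A e^{x}
So the left-hand side equals
  - A e^{x}
This must equal f(x, y) = - 3 e^{x} identically.
Matching coefficients of the independent functions:
  [e^{x}]:  - A = -3
Solving: A = 3.
Check against the point condition:
  u(0, 0) = 3  ⟹  A = 3  ✓
Hence u(x, y) = 3 e^{x}.

Answer: u(x, y) = 3 e^{x}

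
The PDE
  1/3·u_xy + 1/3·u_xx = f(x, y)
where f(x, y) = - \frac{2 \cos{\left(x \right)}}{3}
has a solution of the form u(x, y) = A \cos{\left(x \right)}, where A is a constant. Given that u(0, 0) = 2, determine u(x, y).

Substitute the ansatz u = A \cos{\left(x \right)} into the left-hand side.
Derivatives of the ansatz:
  u_xy = 0
  u_xx = - A \cos{\left(x \right)}
Term by term:
  1/3·u_xy = 0
  1/3·u_xx = - \frac{A \cos{\left(x \right)}}{3}
So the left-hand side equals
  - \frac{A \cos{\left(x \right)}}{3}
This must equal f(x, y) = - \frac{2 \cos{\left(x \right)}}{3} identically.
Matching coefficients of the independent functions:
  [\cos{\left(x \right)}]:  - \frac{A}{3} = - \frac{2}{3}
Solving: A = 2.
Check against the point condition:
  u(0, 0) = 2  ⟹  A = 2  ✓
Hence u(x, y) = 2 \cos{\left(x \right)}.

Answer: u(x, y) = 2 \cos{\left(x \right)}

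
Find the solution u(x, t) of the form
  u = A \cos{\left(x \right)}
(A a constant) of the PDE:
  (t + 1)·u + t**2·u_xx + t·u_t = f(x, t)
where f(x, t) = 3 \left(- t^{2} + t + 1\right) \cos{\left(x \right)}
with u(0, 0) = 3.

Substitute the ansatz u = A \cos{\left(x \right)} into the left-hand side.
Derivatives of the ansatz:
  u_xx = - A \cos{\left(x \right)}
  u_t = 0
Term by term:
  (t + 1)·u = A t \cos{\left(x \right)} + A \cos{\left(x \right)}
  t**2·u_xx = - A t^{2} \cos{\left(x \right)}
  t·u_t = 0
So the left-hand side equals
  - A t^{2} \cos{\left(x \right)} + A t \cos{\left(x \right)} + A \cos{\left(x \right)}
This must equal f(x, t) identically; expanded, f = - 3 t^{2} \cos{\left(x \right)} + 3 t \cos{\left(x \right)} + 3 \cos{\left(x \right)}.
Matching coefficients of the independent functions:
  [t \cos{\left(x \right)}, \cos{\left(x \right)}]:  A = 3
  [t^{2} \cos{\left(x \right)}]:  - A = -3
Solving: A = 3.
Check against the point condition:
  u(0, 0) = 3  ⟹  A = 3  ✓
Hence u(x, t) = 3 \cos{\left(x \right)}.

Answer: u(x, t) = 3 \cos{\left(x \right)}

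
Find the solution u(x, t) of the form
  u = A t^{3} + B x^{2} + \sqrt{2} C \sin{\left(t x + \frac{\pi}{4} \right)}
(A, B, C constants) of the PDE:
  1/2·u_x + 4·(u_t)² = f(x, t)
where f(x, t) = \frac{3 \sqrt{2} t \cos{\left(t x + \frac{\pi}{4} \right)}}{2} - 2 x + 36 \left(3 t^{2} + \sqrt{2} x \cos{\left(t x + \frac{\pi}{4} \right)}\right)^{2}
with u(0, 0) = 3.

Substitute the ansatz u = A t^{3} + B x^{2} + \sqrt{2} C \sin{\left(t x + \frac{\pi}{4} \right)} into the left-hand side.
Derivatives of the ansatz:
  u_x = 2 B x + \sqrt{2} C t \cos{\left(t x + \frac{\pi}{4} \right)}
  u_t = 3 A t^{2} + \sqrt{2} C x \cos{\left(t x + \frac{\pi}{4} \right)}
Term by term:
  1/2·u_x = B x + \frac{\sqrt{2} C t \cos{\left(t x + \frac{\pi}{4} \right)}}{2}
  4·(u_t)² = 36 A^{2} t^{4} + 24 \sqrt{2} A C t^{2} x \cos{\left(t x + \frac{\pi}{4} \right)} + 8 C^{2} x^{2} \cos^{2}{\left(t x + \frac{\pi}{4} \right)}
So the left-hand side equals
  36 A^{2} t^{4} + 24 \sqrt{2} A C t^{2} x \cos{\left(t x + \frac{\pi}{4} \right)} + B x + 8 C^{2} x^{2} \cos^{2}{\left(t x + \frac{\pi}{4} \right)} + \frac{\sqrt{2} C t \cos{\left(t x + \frac{\pi}{4} \right)}}{2}
This must equal f(x, t) identically; expanded, f = 324 t^{4} + 216 \sqrt{2} t^{2} x \cos{\left(t x + \frac{\pi}{4} \right)} + \frac{3 \sqrt{2} t \cos{\left(t x + \frac{\pi}{4} \right)}}{2} + 72 x^{2} \cos^{2}{\left(t x + \frac{\pi}{4} \right)} - 2 x.
Matching coefficients of the independent functions:
  [t^{4}]:  36 A^{2} = 324
  [x]:  B = -2
  [x^{2} \cos^{2}{\left(t x + \frac{\pi}{4} \right)}]:  8 C^{2} = 72
  [\sqrt{2} t \cos{\left(t x + \frac{\pi}{4} \right)}]:  \frac{C}{2} = \frac{3}{2}
  [\sqrt{2} t^{2} x \cos{\left(t x + \frac{\pi}{4} \right)}]:  24 A C = 216
These equations do not fix every constant; impose the point condition(s):
  u(0, 0) = 3  ⟹  C = 3
Solving the combined system: A = 3, B = -2, C = 3.
Hence u(x, t) = 3 t^{3} - 2 x^{2} + 3 \sqrt{2} \sin{\left(t x + \frac{\pi}{4} \right)}.

Answer: u(x, t) = 3 t^{3} - 2 x^{2} + 3 \sqrt{2} \sin{\left(t x + \frac{\pi}{4} \right)}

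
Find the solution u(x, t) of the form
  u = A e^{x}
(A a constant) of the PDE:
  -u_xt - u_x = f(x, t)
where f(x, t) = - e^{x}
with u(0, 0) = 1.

Answer: u(x, t) = e^{x}

Derivation:
Substitute the ansatz u = A e^{x} into the left-hand side.
Derivatives of the ansatz:
  u_xt = 0
  u_x = A e^{x}
Term by term:
  -u_xt = 0
  -u_x = - A e^{x}
So the left-hand side equals
  - A e^{x}
This must equal f(x, t) = - e^{x} identically.
Matching coefficients of the independent functions:
  [e^{x}]:  - A = -1
Solving: A = 1.
Check against the point condition:
  u(0, 0) = 1  ⟹  A = 1  ✓
Hence u(x, t) = e^{x}.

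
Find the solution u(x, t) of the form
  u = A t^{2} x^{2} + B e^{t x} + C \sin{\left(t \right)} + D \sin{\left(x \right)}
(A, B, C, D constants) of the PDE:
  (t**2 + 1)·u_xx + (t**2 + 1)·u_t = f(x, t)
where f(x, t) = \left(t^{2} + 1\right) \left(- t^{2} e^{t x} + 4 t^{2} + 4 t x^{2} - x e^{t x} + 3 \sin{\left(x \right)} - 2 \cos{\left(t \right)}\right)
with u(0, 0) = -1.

Substitute the ansatz u = A t^{2} x^{2} + B e^{t x} + C \sin{\left(t \right)} + D \sin{\left(x \right)} into the left-hand side.
Derivatives of the ansatz:
  u_xx = 2 A t^{2} + B t^{2} e^{t x} - D \sin{\left(x \right)}
  u_t = 2 A t x^{2} + B x e^{t x} + C \cos{\left(t \right)}
Term by term:
  (t**2 + 1)·u_xx = 2 A t^{4} + 2 A t^{2} + B t^{4} e^{t x} + B t^{2} e^{t x} - D t^{2} \sin{\left(x \right)} - D \sin{\left(x \right)}
  (t**2 + 1)·u_t = 2 A t^{3} x^{2} + 2 A t x^{2} + B t^{2} x e^{t x} + B x e^{t x} + C t^{2} \cos{\left(t \right)} + C \cos{\left(t \right)}
So the left-hand side equals
  2 A t^{4} + 2 A t^{3} x^{2} + 2 A t^{2} + 2 A t x^{2} + B t^{4} e^{t x} + B t^{2} x e^{t x} + B t^{2} e^{t x} + B x e^{t x} + C t^{2} \cos{\left(t \right)} + C \cos{\left(t \right)} - D t^{2} \sin{\left(x \right)} - D \sin{\left(x \right)}
This must equal f(x, t) identically; expanded, f = - t^{4} e^{t x} + 4 t^{4} + 4 t^{3} x^{2} - t^{2} x e^{t x} - t^{2} e^{t x} + 3 t^{2} \sin{\left(x \right)} - 2 t^{2} \cos{\left(t \right)} + 4 t^{2} + 4 t x^{2} - x e^{t x} + 3 \sin{\left(x \right)} - 2 \cos{\left(t \right)}.
Matching coefficients of the independent functions:
  [t^{2}, t^{4}, t x^{2}, t^{3} x^{2}]:  2 A = 4
  [t^{2} e^{t x}, t^{4} e^{t x}, x e^{t x}, t^{2} x e^{t x}]:  B = -1
  [t^{2} \sin{\left(x \right)}, \sin{\left(x \right)}]:  - D = 3
  [t^{2} \cos{\left(t \right)}, \cos{\left(t \right)}]:  C = -2
Solving: A = 2, B = -1, C = -2, D = -3.
Check against the point condition:
  u(0, 0) = -1  ⟹  B = -1  ✓
Hence u(x, t) = 2 t^{2} x^{2} - e^{t x} - 2 \sin{\left(t \right)} - 3 \sin{\left(x \right)}.

Answer: u(x, t) = 2 t^{2} x^{2} - e^{t x} - 2 \sin{\left(t \right)} - 3 \sin{\left(x \right)}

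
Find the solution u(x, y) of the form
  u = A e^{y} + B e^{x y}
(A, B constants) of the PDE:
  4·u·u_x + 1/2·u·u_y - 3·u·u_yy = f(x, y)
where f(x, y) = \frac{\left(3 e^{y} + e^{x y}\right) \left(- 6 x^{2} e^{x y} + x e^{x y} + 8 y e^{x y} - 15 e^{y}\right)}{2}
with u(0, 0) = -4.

Substitute the ansatz u = A e^{y} + B e^{x y} into the left-hand side.
Derivatives of the ansatz:
  u_x = B y e^{x y}
  u_y = A e^{y} + B x e^{x y}
  u_yy = A e^{y} + B x^{2} e^{x y}
Term by term:
  4·u·u_x = 4 A B y e^{y} e^{x y} + 4 B^{2} y e^{2 x y}
  1/2·u·u_y = \frac{A^{2} e^{2 y}}{2} + \frac{A B x e^{y} e^{x y}}{2} + \frac{A B e^{y} e^{x y}}{2} + \frac{B^{2} x e^{2 x y}}{2}
  -3·u·u_yy = - 3 A^{2} e^{2 y} - 3 A B x^{2} e^{y} e^{x y} - 3 A B e^{y} e^{x y} - 3 B^{2} x^{2} e^{2 x y}
So the left-hand side equals
  - \frac{5 A^{2} e^{2 y}}{2} - 3 A B x^{2} e^{y} e^{x y} + \frac{A B x e^{y} e^{x y}}{2} + 4 A B y e^{y} e^{x y} - \frac{5 A B e^{y} e^{x y}}{2} - 3 B^{2} x^{2} e^{2 x y} + \frac{B^{2} x e^{2 x y}}{2} + 4 B^{2} y e^{2 x y}
This must equal f(x, y) identically; expanded, f = - 9 x^{2} e^{y} e^{x y} - 3 x^{2} e^{2 x y} + \frac{3 x e^{y} e^{x y}}{2} + \frac{x e^{2 x y}}{2} + 12 y e^{y} e^{x y} + 4 y e^{2 x y} - \frac{45 e^{2 y}}{2} - \frac{15 e^{y} e^{x y}}{2}.
Matching coefficients of the independent functions:
  [x e^{2 x y}]:  \frac{B^{2}}{2} = \frac{1}{2}
  [x^{2} e^{2 x y}]:  - 3 B^{2} = -3
  [y e^{2 x y}]:  4 B^{2} = 4
  [e^{y} e^{x y}]:  - \frac{5 A B}{2} = - \frac{15}{2}
  [x e^{y} e^{x y}]:  \frac{A B}{2} = \frac{3}{2}
  [x^{2} e^{y} e^{x y}]:  - 3 A B = -9
  [y e^{y} e^{x y}]:  4 A B = 12
  [e^{2 y}]:  - \frac{5 A^{2}}{2} = - \frac{45}{2}
These equations allow (A, B) = (-3, -1) or (3, 1).
Impose the point condition(s):
  u(0, 0) = -4  ⟹  A + B = -4
Only A = -3, B = -1 satisfies everything.
Hence u(x, y) = - 3 e^{y} - e^{x y}.

Answer: u(x, y) = - 3 e^{y} - e^{x y}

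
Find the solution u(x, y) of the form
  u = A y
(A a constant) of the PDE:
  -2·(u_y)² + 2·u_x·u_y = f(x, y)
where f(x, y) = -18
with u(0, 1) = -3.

Substitute the ansatz u = A y into the left-hand side.
Derivatives of the ansatz:
  u_y = A
  u_x = 0
Term by term:
  -2·(u_y)² = - 2 A^{2}
  2·u_x·u_y = 0
So the left-hand side equals
  - 2 A^{2}
This must equal f(x, y) = -18 identically.
Matching coefficients of the independent functions:
  [constant term]:  - 2 A^{2} = -18
These equations allow (A) = (-3) or (3).
Impose the point condition(s):
  u(0, 1) = -3  ⟹  A = -3
Only A = -3 satisfies everything.
Hence u(x, y) = - 3 y.

Answer: u(x, y) = - 3 y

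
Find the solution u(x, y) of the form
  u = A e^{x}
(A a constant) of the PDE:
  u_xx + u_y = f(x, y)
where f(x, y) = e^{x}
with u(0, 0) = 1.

Answer: u(x, y) = e^{x}

Derivation:
Substitute the ansatz u = A e^{x} into the left-hand side.
Derivatives of the ansatz:
  u_xx = A e^{x}
  u_y = 0
Term by term:
  u_xx = A e^{x}
  u_y = 0
So the left-hand side equals
  A e^{x}
This must equal f(x, y) = e^{x} identically.
Matching coefficients of the independent functions:
  [e^{x}]:  A = 1
Solving: A = 1.
Check against the point condition:
  u(0, 0) = 1  ⟹  A = 1  ✓
Hence u(x, y) = e^{x}.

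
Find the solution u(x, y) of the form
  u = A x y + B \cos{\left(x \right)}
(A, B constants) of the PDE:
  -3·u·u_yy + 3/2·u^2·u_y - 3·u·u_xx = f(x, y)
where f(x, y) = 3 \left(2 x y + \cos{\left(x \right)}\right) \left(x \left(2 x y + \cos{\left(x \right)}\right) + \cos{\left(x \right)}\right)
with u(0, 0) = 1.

Answer: u(x, y) = 2 x y + \cos{\left(x \right)}

Derivation:
Substitute the ansatz u = A x y + B \cos{\left(x \right)} into the left-hand side.
Derivatives of the ansatz:
  u_yy = 0
  u_y = A x
  u_xx = - B \cos{\left(x \right)}
Term by term:
  -3·u·u_yy = 0
  3/2·u^2·u_y = \frac{3 A^{3} x^{3} y^{2}}{2} + 3 A^{2} B x^{2} y \cos{\left(x \right)} + \frac{3 A B^{2} x \cos^{2}{\left(x \right)}}{2}
  -3·u·u_xx = 3 A B x y \cos{\left(x \right)} + 3 B^{2} \cos^{2}{\left(x \right)}
So the left-hand side equals
  \frac{3 A^{3} x^{3} y^{2}}{2} + 3 A^{2} B x^{2} y \cos{\left(x \right)} + \frac{3 A B^{2} x \cos^{2}{\left(x \right)}}{2} + 3 A B x y \cos{\left(x \right)} + 3 B^{2} \cos^{2}{\left(x \right)}
This must equal f(x, y) identically; expanded, f = 12 x^{3} y^{2} + 12 x^{2} y \cos{\left(x \right)} + 6 x y \cos{\left(x \right)} + 3 x \cos^{2}{\left(x \right)} + 3 \cos^{2}{\left(x \right)}.
Matching coefficients of the independent functions:
  [x \cos^{2}{\left(x \right)}]:  \frac{3 A B^{2}}{2} = 3
  [x^{3} y^{2}]:  \frac{3 A^{3}}{2} = 12
  [x y \cos{\left(x \right)}]:  3 A B = 6
  [x^{2} y \cos{\left(x \right)}]:  3 A^{2} B = 12
  [\cos^{2}{\left(x \right)}]:  3 B^{2} = 3
Solving: A = 2, B = 1.
Check against the point condition:
  u(0, 0) = 1  ⟹  B = 1  ✓
Hence u(x, y) = 2 x y + \cos{\left(x \right)}.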